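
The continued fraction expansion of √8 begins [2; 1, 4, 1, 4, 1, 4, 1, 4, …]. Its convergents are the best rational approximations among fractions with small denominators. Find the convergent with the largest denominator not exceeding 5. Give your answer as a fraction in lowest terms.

14/5

List convergents until the denominator exceeds the bound:
a_0 = 2: 2/1  (≤ bound)
a_1 = 1: 3/1  (≤ bound)
a_2 = 4: 14/5  (≤ bound)
a_3 = 1: 17/6  (> 5, stop)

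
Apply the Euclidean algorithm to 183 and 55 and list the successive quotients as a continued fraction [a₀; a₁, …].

Repeatedly divide and take the remainder:
183 = 3·55 + 18, so a_0 = 3
55 = 3·18 + 1, so a_1 = 3
18 = 18·1 + 0, so a_2 = 18

[3; 3, 18]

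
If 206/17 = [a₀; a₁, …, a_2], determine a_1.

8

⌊206/17⌋ = 12, remainder 2
⌊17/2⌋ = 8, remainder 1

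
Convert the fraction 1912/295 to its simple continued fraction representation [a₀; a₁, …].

[6; 2, 12, 1, 10]

Repeatedly divide and take the remainder:
1912 ÷ 295 → quotient 6, remainder 142
295 ÷ 142 → quotient 2, remainder 11
142 ÷ 11 → quotient 12, remainder 10
11 ÷ 10 → quotient 1, remainder 1
10 ÷ 1 → quotient 10, remainder 0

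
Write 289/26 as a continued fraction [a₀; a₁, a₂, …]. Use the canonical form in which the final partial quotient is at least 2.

[11; 8, 1, 2]

289 ÷ 26 → quotient 11, remainder 3
26 ÷ 3 → quotient 8, remainder 2
3 ÷ 2 → quotient 1, remainder 1
2 ÷ 1 → quotient 2, remainder 0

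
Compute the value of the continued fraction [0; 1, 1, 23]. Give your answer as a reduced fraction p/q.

Starting at the tail and folding back:
Start with 23.
1 + 1/(23/1) = 1 + 1/23 = 24/23
1 + 1/(24/23) = 1 + 23/24 = 47/24
0 + 1/(47/24) = 0 + 24/47 = 24/47

24/47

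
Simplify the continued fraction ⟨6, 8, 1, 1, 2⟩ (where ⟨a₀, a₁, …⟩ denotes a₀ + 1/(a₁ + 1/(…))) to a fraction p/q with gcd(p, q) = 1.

263/43

Start with 2.
1 + 1/(2/1) = 1 + 1/2 = 3/2
1 + 1/(3/2) = 1 + 2/3 = 5/3
8 + 1/(5/3) = 8 + 3/5 = 43/5
6 + 1/(43/5) = 6 + 5/43 = 263/43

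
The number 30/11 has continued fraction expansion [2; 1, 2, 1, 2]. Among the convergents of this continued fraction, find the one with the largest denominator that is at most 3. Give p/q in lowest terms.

8/3

List convergents until the denominator exceeds the bound:
a_0 = 2: 2/1  (≤ bound)
a_1 = 1: 3/1  (≤ bound)
a_2 = 2: 8/3  (≤ bound)
a_3 = 1: 11/4  (> 3, stop)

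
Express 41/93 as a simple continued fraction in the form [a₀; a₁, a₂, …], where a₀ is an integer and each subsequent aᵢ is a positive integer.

[0; 2, 3, 1, 2, 1, 2]

Repeatedly divide and take the remainder:
41 ÷ 93 → quotient 0, remainder 41
93 ÷ 41 → quotient 2, remainder 11
41 ÷ 11 → quotient 3, remainder 8
11 ÷ 8 → quotient 1, remainder 3
8 ÷ 3 → quotient 2, remainder 2
3 ÷ 2 → quotient 1, remainder 1
2 ÷ 1 → quotient 2, remainder 0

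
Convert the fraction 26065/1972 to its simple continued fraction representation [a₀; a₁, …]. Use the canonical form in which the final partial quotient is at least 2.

[13; 4, 1, 1, 2, 11, 1, 6]

Apply division with remainder until the remainder is 0:
⌊26065/1972⌋ = 13, remainder 429
⌊1972/429⌋ = 4, remainder 256
⌊429/256⌋ = 1, remainder 173
⌊256/173⌋ = 1, remainder 83
⌊173/83⌋ = 2, remainder 7
⌊83/7⌋ = 11, remainder 6
⌊7/6⌋ = 1, remainder 1
⌊6/1⌋ = 6, remainder 0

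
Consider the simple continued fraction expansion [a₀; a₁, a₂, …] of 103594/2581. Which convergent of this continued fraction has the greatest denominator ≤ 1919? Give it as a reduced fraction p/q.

16095/401

a_0 = 40: 40/1  (≤ bound)
a_1 = 7: 281/7  (≤ bound)
a_2 = 3: 883/22  (≤ bound)
a_3 = 2: 2047/51  (≤ bound)
a_4 = 3: 7024/175  (≤ bound)
a_5 = 2: 16095/401  (≤ bound)
a_6 = 6: 103594/2581  (> 1919, stop)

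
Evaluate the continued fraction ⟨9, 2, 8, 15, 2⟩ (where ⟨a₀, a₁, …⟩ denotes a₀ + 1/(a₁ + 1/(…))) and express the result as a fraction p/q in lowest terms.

Work from the innermost term outward:
Start with 2.
15 + 1/(2/1) = 15 + 1/2 = 31/2
8 + 1/(31/2) = 8 + 2/31 = 250/31
2 + 1/(250/31) = 2 + 31/250 = 531/250
9 + 1/(531/250) = 9 + 250/531 = 5029/531

5029/531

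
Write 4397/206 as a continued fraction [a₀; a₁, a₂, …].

⌊4397/206⌋ = 21, remainder 71
⌊206/71⌋ = 2, remainder 64
⌊71/64⌋ = 1, remainder 7
⌊64/7⌋ = 9, remainder 1
⌊7/1⌋ = 7, remainder 0

[21; 2, 1, 9, 7]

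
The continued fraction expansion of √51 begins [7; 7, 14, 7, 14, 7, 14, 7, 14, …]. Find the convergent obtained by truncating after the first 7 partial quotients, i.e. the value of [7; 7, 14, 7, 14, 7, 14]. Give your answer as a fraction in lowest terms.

7068593/989801

Start with 14.
7 + 1/(14/1) = 7 + 1/14 = 99/14
14 + 1/(99/14) = 14 + 14/99 = 1400/99
7 + 1/(1400/99) = 7 + 99/1400 = 9899/1400
14 + 1/(9899/1400) = 14 + 1400/9899 = 139986/9899
7 + 1/(139986/9899) = 7 + 9899/139986 = 989801/139986
7 + 1/(989801/139986) = 7 + 139986/989801 = 7068593/989801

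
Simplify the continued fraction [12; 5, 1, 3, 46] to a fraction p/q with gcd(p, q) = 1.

Compute successive convergents:
a_0 = 12: 12/1
a_1 = 5: 61/5
a_2 = 1: 73/6
a_3 = 3: 280/23
a_4 = 46: 12953/1064

12953/1064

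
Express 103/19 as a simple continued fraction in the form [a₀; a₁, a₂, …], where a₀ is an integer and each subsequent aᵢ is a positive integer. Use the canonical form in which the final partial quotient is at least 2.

103 ÷ 19 → quotient 5, remainder 8
19 ÷ 8 → quotient 2, remainder 3
8 ÷ 3 → quotient 2, remainder 2
3 ÷ 2 → quotient 1, remainder 1
2 ÷ 1 → quotient 2, remainder 0

[5; 2, 2, 1, 2]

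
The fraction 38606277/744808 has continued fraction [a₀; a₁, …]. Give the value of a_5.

6

38606277 = 51·744808 + 621069, so a_0 = 51
744808 = 1·621069 + 123739, so a_1 = 1
621069 = 5·123739 + 2374, so a_2 = 5
123739 = 52·2374 + 291, so a_3 = 52
2374 = 8·291 + 46, so a_4 = 8
291 = 6·46 + 15, so a_5 = 6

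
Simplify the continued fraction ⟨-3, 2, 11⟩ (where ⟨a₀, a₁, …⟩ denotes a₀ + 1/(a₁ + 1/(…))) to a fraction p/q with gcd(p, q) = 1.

Build up convergents one term at a time:
a_0 = -3: -3/1
a_1 = 2: -5/2
a_2 = 11: -58/23

-58/23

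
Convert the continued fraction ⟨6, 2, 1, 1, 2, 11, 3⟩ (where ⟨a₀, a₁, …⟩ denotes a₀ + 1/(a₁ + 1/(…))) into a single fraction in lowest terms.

a_0 = 6: 6/1
a_1 = 2: 13/2
a_2 = 1: 19/3
a_3 = 1: 32/5
a_4 = 2: 83/13
a_5 = 11: 945/148
a_6 = 3: 2918/457

2918/457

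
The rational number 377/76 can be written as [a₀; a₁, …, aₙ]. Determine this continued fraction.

[4; 1, 24, 3]

Repeatedly divide and take the remainder:
377 = 4·76 + 73, so a_0 = 4
76 = 1·73 + 3, so a_1 = 1
73 = 24·3 + 1, so a_2 = 24
3 = 3·1 + 0, so a_3 = 3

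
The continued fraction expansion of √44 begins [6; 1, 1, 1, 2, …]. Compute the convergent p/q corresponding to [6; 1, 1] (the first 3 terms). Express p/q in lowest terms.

13/2

Compute successive convergents:
a_0 = 6: 6/1
a_1 = 1: 7/1
a_2 = 1: 13/2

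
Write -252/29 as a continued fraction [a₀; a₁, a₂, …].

-252 = -9·29 + 9, so a_0 = -9
29 = 3·9 + 2, so a_1 = 3
9 = 4·2 + 1, so a_2 = 4
2 = 2·1 + 0, so a_3 = 2

[-9; 3, 4, 2]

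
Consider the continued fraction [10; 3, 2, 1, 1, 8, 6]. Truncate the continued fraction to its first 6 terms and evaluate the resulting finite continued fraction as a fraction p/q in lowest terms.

1503/146

Start with 8.
1 + 1/(8/1) = 1 + 1/8 = 9/8
1 + 1/(9/8) = 1 + 8/9 = 17/9
2 + 1/(17/9) = 2 + 9/17 = 43/17
3 + 1/(43/17) = 3 + 17/43 = 146/43
10 + 1/(146/43) = 10 + 43/146 = 1503/146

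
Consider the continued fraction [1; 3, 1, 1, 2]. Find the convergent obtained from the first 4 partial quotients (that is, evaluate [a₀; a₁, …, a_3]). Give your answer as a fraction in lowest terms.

9/7

a_0 = 1: 1/1
a_1 = 3: 4/3
a_2 = 1: 5/4
a_3 = 1: 9/7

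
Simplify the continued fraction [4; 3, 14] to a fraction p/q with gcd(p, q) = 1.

Start with 14.
3 + 1/(14/1) = 3 + 1/14 = 43/14
4 + 1/(43/14) = 4 + 14/43 = 186/43

186/43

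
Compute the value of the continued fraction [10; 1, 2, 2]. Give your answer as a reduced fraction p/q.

75/7

a_0 = 10: 10/1
a_1 = 1: 11/1
a_2 = 2: 32/3
a_3 = 2: 75/7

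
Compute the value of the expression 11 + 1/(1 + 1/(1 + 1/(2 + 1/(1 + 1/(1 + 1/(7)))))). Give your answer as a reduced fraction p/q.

1054/91

Start with 7.
1 + 1/(7/1) = 1 + 1/7 = 8/7
1 + 1/(8/7) = 1 + 7/8 = 15/8
2 + 1/(15/8) = 2 + 8/15 = 38/15
1 + 1/(38/15) = 1 + 15/38 = 53/38
1 + 1/(53/38) = 1 + 38/53 = 91/53
11 + 1/(91/53) = 11 + 53/91 = 1054/91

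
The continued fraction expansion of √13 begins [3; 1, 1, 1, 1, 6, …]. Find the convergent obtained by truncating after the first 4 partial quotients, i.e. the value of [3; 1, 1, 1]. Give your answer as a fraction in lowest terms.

a_0 = 3: 3/1
a_1 = 1: 4/1
a_2 = 1: 7/2
a_3 = 1: 11/3

11/3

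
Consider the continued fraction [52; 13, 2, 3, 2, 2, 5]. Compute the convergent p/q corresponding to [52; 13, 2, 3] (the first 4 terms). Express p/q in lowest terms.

4895/94

a_0 = 52: 52/1
a_1 = 13: 677/13
a_2 = 2: 1406/27
a_3 = 3: 4895/94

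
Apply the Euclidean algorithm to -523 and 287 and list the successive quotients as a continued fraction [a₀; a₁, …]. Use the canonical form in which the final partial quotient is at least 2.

-523 = -2·287 + 51, so a_0 = -2
287 = 5·51 + 32, so a_1 = 5
51 = 1·32 + 19, so a_2 = 1
32 = 1·19 + 13, so a_3 = 1
19 = 1·13 + 6, so a_4 = 1
13 = 2·6 + 1, so a_5 = 2
6 = 6·1 + 0, so a_6 = 6

[-2; 5, 1, 1, 1, 2, 6]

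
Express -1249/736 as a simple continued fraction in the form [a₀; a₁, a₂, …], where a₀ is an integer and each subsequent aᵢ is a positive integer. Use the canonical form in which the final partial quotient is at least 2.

[-2; 3, 3, 3, 22]

Apply division with remainder until the remainder is 0:
-1249 ÷ 736 → quotient -2, remainder 223
736 ÷ 223 → quotient 3, remainder 67
223 ÷ 67 → quotient 3, remainder 22
67 ÷ 22 → quotient 3, remainder 1
22 ÷ 1 → quotient 22, remainder 0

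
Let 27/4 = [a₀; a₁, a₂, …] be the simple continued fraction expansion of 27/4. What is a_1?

27 ÷ 4 → quotient 6, remainder 3
4 ÷ 3 → quotient 1, remainder 1

1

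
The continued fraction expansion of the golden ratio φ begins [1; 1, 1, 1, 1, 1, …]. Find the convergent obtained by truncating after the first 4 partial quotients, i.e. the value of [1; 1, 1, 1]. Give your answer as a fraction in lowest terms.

Collapse the nested fraction from the inside out:
Start with 1.
1 + 1/(1/1) = 1 + 1/1 = 2/1
1 + 1/(2/1) = 1 + 1/2 = 3/2
1 + 1/(3/2) = 1 + 2/3 = 5/3

5/3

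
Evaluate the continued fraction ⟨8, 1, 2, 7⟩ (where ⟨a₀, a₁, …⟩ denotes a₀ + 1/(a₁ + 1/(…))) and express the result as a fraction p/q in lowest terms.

Work from the innermost term outward:
Start with 7.
2 + 1/(7/1) = 2 + 1/7 = 15/7
1 + 1/(15/7) = 1 + 7/15 = 22/15
8 + 1/(22/15) = 8 + 15/22 = 191/22

191/22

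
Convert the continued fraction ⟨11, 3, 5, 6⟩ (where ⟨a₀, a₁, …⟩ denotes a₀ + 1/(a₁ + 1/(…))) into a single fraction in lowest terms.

a_0 = 11: 11/1
a_1 = 3: 34/3
a_2 = 5: 181/16
a_3 = 6: 1120/99

1120/99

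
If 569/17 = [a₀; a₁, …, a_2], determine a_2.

Run the Euclidean algorithm, recording each quotient:
569 ÷ 17 → quotient 33, remainder 8
17 ÷ 8 → quotient 2, remainder 1
8 ÷ 1 → quotient 8, remainder 0

8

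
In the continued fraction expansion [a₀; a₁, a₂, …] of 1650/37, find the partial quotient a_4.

7

1650 ÷ 37 → quotient 44, remainder 22
37 ÷ 22 → quotient 1, remainder 15
22 ÷ 15 → quotient 1, remainder 7
15 ÷ 7 → quotient 2, remainder 1
7 ÷ 1 → quotient 7, remainder 0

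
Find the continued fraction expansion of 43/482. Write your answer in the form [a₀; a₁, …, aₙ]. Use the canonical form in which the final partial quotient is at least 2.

43 = 0·482 + 43, so a_0 = 0
482 = 11·43 + 9, so a_1 = 11
43 = 4·9 + 7, so a_2 = 4
9 = 1·7 + 2, so a_3 = 1
7 = 3·2 + 1, so a_4 = 3
2 = 2·1 + 0, so a_5 = 2

[0; 11, 4, 1, 3, 2]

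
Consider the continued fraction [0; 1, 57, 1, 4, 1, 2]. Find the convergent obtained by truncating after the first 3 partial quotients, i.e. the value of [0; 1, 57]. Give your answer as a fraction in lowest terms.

a_0 = 0: 0/1
a_1 = 1: 1/1
a_2 = 57: 57/58

57/58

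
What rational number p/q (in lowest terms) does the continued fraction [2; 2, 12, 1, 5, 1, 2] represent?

1325/534

a_0 = 2: 2/1
a_1 = 2: 5/2
a_2 = 12: 62/25
a_3 = 1: 67/27
a_4 = 5: 397/160
a_5 = 1: 464/187
a_6 = 2: 1325/534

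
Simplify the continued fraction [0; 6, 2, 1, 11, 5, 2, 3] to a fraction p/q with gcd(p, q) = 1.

1351/8569

a_0 = 0: 0/1
a_1 = 6: 1/6
a_2 = 2: 2/13
a_3 = 1: 3/19
a_4 = 11: 35/222
a_5 = 5: 178/1129
a_6 = 2: 391/2480
a_7 = 3: 1351/8569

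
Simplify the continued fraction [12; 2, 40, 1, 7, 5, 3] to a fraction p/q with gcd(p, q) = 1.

Start with 3.
5 + 1/(3/1) = 5 + 1/3 = 16/3
7 + 1/(16/3) = 7 + 3/16 = 115/16
1 + 1/(115/16) = 1 + 16/115 = 131/115
40 + 1/(131/115) = 40 + 115/131 = 5355/131
2 + 1/(5355/131) = 2 + 131/5355 = 10841/5355
12 + 1/(10841/5355) = 12 + 5355/10841 = 135447/10841

135447/10841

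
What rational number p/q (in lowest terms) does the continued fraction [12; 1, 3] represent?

a_0 = 12: 12/1
a_1 = 1: 13/1
a_2 = 3: 51/4

51/4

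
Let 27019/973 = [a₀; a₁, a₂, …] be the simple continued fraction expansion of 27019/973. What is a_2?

⌊27019/973⌋ = 27, remainder 748
⌊973/748⌋ = 1, remainder 225
⌊748/225⌋ = 3, remainder 73

3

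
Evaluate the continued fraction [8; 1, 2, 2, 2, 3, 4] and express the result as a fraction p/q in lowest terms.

2168/249

Start with 4.
3 + 1/(4/1) = 3 + 1/4 = 13/4
2 + 1/(13/4) = 2 + 4/13 = 30/13
2 + 1/(30/13) = 2 + 13/30 = 73/30
2 + 1/(73/30) = 2 + 30/73 = 176/73
1 + 1/(176/73) = 1 + 73/176 = 249/176
8 + 1/(249/176) = 8 + 176/249 = 2168/249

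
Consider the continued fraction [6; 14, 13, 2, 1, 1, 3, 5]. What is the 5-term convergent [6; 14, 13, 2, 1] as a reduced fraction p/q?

Start with 1.
2 + 1/(1/1) = 2 + 1/1 = 3/1
13 + 1/(3/1) = 13 + 1/3 = 40/3
14 + 1/(40/3) = 14 + 3/40 = 563/40
6 + 1/(563/40) = 6 + 40/563 = 3418/563

3418/563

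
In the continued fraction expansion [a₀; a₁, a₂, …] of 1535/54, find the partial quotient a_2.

2

⌊1535/54⌋ = 28, remainder 23
⌊54/23⌋ = 2, remainder 8
⌊23/8⌋ = 2, remainder 7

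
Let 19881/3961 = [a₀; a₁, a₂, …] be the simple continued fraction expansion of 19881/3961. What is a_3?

2

Repeatedly divide and take the remainder:
19881 = 5·3961 + 76, so a_0 = 5
3961 = 52·76 + 9, so a_1 = 52
76 = 8·9 + 4, so a_2 = 8
9 = 2·4 + 1, so a_3 = 2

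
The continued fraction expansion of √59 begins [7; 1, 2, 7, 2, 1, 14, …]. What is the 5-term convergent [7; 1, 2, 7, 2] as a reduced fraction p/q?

a_0 = 7: 7/1
a_1 = 1: 8/1
a_2 = 2: 23/3
a_3 = 7: 169/22
a_4 = 2: 361/47

361/47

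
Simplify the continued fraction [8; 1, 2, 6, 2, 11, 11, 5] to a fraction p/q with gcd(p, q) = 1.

Work from the innermost term outward:
Start with 5.
11 + 1/(5/1) = 11 + 1/5 = 56/5
11 + 1/(56/5) = 11 + 5/56 = 621/56
2 + 1/(621/56) = 2 + 56/621 = 1298/621
6 + 1/(1298/621) = 6 + 621/1298 = 8409/1298
2 + 1/(8409/1298) = 2 + 1298/8409 = 18116/8409
1 + 1/(18116/8409) = 1 + 8409/18116 = 26525/18116
8 + 1/(26525/18116) = 8 + 18116/26525 = 230316/26525

230316/26525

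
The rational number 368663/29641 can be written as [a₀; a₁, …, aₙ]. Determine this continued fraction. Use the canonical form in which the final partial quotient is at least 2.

[12; 2, 3, 1, 1, 37, 4, 12]

Repeatedly divide and take the remainder:
⌊368663/29641⌋ = 12, remainder 12971
⌊29641/12971⌋ = 2, remainder 3699
⌊12971/3699⌋ = 3, remainder 1874
⌊3699/1874⌋ = 1, remainder 1825
⌊1874/1825⌋ = 1, remainder 49
⌊1825/49⌋ = 37, remainder 12
⌊49/12⌋ = 4, remainder 1
⌊12/1⌋ = 12, remainder 0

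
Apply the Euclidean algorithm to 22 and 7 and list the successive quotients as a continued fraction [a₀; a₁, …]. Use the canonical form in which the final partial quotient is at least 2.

Apply division with remainder until the remainder is 0:
22 = 3·7 + 1, so a_0 = 3
7 = 7·1 + 0, so a_1 = 7

[3; 7]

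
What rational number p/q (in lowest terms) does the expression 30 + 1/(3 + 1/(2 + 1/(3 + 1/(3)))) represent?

Start with 3.
3 + 1/(3/1) = 3 + 1/3 = 10/3
2 + 1/(10/3) = 2 + 3/10 = 23/10
3 + 1/(23/10) = 3 + 10/23 = 79/23
30 + 1/(79/23) = 30 + 23/79 = 2393/79

2393/79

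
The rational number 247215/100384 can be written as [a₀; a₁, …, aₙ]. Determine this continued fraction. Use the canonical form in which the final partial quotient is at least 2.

247215 ÷ 100384 → quotient 2, remainder 46447
100384 ÷ 46447 → quotient 2, remainder 7490
46447 ÷ 7490 → quotient 6, remainder 1507
7490 ÷ 1507 → quotient 4, remainder 1462
1507 ÷ 1462 → quotient 1, remainder 45
1462 ÷ 45 → quotient 32, remainder 22
45 ÷ 22 → quotient 2, remainder 1
22 ÷ 1 → quotient 22, remainder 0

[2; 2, 6, 4, 1, 32, 2, 22]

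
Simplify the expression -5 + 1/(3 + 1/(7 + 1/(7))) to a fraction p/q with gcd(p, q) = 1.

Start with 7.
7 + 1/(7/1) = 7 + 1/7 = 50/7
3 + 1/(50/7) = 3 + 7/50 = 157/50
-5 + 1/(157/50) = -5 + 50/157 = -735/157

-735/157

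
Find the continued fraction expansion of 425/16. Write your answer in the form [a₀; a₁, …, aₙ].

Run the Euclidean algorithm, recording each quotient:
⌊425/16⌋ = 26, remainder 9
⌊16/9⌋ = 1, remainder 7
⌊9/7⌋ = 1, remainder 2
⌊7/2⌋ = 3, remainder 1
⌊2/1⌋ = 2, remainder 0

[26; 1, 1, 3, 2]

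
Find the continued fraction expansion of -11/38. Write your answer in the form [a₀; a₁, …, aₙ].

[-1; 1, 2, 2, 5]

Run the Euclidean algorithm, recording each quotient:
⌊-11/38⌋ = -1, remainder 27
⌊38/27⌋ = 1, remainder 11
⌊27/11⌋ = 2, remainder 5
⌊11/5⌋ = 2, remainder 1
⌊5/1⌋ = 5, remainder 0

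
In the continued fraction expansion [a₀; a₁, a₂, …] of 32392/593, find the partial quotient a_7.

32392 ÷ 593 → quotient 54, remainder 370
593 ÷ 370 → quotient 1, remainder 223
370 ÷ 223 → quotient 1, remainder 147
223 ÷ 147 → quotient 1, remainder 76
147 ÷ 76 → quotient 1, remainder 71
76 ÷ 71 → quotient 1, remainder 5
71 ÷ 5 → quotient 14, remainder 1
5 ÷ 1 → quotient 5, remainder 0

5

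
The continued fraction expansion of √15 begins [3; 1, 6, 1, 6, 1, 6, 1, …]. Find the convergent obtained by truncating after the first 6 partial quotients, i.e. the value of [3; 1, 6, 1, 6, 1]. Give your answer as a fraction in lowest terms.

Start with 1.
6 + 1/(1/1) = 6 + 1/1 = 7/1
1 + 1/(7/1) = 1 + 1/7 = 8/7
6 + 1/(8/7) = 6 + 7/8 = 55/8
1 + 1/(55/8) = 1 + 8/55 = 63/55
3 + 1/(63/55) = 3 + 55/63 = 244/63

244/63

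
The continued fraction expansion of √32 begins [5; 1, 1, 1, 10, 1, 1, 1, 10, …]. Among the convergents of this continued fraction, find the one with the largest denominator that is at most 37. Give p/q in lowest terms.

198/35

List convergents until the denominator exceeds the bound:
a_0 = 5: 5/1  (≤ bound)
a_1 = 1: 6/1  (≤ bound)
a_2 = 1: 11/2  (≤ bound)
a_3 = 1: 17/3  (≤ bound)
a_4 = 10: 181/32  (≤ bound)
a_5 = 1: 198/35  (≤ bound)
a_6 = 1: 379/67  (> 37, stop)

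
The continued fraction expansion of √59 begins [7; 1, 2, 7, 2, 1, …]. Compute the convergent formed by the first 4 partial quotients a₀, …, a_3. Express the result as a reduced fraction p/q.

Use the convergent recurrence hₖ = aₖ·hₖ₋₁ + hₖ₋₂ (and likewise for the denominators kₖ):
a_0 = 7: 7/1
a_1 = 1: 8/1
a_2 = 2: 23/3
a_3 = 7: 169/22

169/22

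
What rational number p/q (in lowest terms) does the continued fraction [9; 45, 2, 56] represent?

Use the convergent recurrence hₖ = aₖ·hₖ₋₁ + hₖ₋₂ (and likewise for the denominators kₖ):
a_0 = 9: 9/1
a_1 = 45: 406/45
a_2 = 2: 821/91
a_3 = 56: 46382/5141

46382/5141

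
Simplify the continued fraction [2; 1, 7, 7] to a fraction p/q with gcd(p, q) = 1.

Start with 7.
7 + 1/(7/1) = 7 + 1/7 = 50/7
1 + 1/(50/7) = 1 + 7/50 = 57/50
2 + 1/(57/50) = 2 + 50/57 = 164/57

164/57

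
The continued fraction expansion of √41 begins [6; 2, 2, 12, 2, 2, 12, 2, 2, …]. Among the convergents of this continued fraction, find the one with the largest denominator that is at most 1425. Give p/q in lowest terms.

a_0 = 6: 6/1  (≤ bound)
a_1 = 2: 13/2  (≤ bound)
a_2 = 2: 32/5  (≤ bound)
a_3 = 12: 397/62  (≤ bound)
a_4 = 2: 826/129  (≤ bound)
a_5 = 2: 2049/320  (≤ bound)
a_6 = 12: 25414/3969  (> 1425, stop)

2049/320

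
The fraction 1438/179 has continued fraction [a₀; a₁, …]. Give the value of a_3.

⌊1438/179⌋ = 8, remainder 6
⌊179/6⌋ = 29, remainder 5
⌊6/5⌋ = 1, remainder 1
⌊5/1⌋ = 5, remainder 0

5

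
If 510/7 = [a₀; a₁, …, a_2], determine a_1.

1

510 = 72·7 + 6, so a_0 = 72
7 = 1·6 + 1, so a_1 = 1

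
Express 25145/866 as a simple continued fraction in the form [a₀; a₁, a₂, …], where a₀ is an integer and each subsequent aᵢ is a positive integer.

[29; 27, 1, 14, 2]

25145 = 29·866 + 31, so a_0 = 29
866 = 27·31 + 29, so a_1 = 27
31 = 1·29 + 2, so a_2 = 1
29 = 14·2 + 1, so a_3 = 14
2 = 2·1 + 0, so a_4 = 2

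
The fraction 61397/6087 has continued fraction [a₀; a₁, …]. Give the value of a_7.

Apply division with remainder until the remainder is 0:
61397 = 10·6087 + 527, so a_0 = 10
6087 = 11·527 + 290, so a_1 = 11
527 = 1·290 + 237, so a_2 = 1
290 = 1·237 + 53, so a_3 = 1
237 = 4·53 + 25, so a_4 = 4
53 = 2·25 + 3, so a_5 = 2
25 = 8·3 + 1, so a_6 = 8
3 = 3·1 + 0, so a_7 = 3

3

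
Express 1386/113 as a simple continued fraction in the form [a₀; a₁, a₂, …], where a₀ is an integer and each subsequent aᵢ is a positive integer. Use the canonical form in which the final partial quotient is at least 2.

[12; 3, 1, 3, 3, 2]

1386 ÷ 113 → quotient 12, remainder 30
113 ÷ 30 → quotient 3, remainder 23
30 ÷ 23 → quotient 1, remainder 7
23 ÷ 7 → quotient 3, remainder 2
7 ÷ 2 → quotient 3, remainder 1
2 ÷ 1 → quotient 2, remainder 0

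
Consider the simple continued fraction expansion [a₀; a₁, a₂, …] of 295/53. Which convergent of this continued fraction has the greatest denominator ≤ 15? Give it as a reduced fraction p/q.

a_0 = 5: 5/1  (≤ bound)
a_1 = 1: 6/1  (≤ bound)
a_2 = 1: 11/2  (≤ bound)
a_3 = 3: 39/7  (≤ bound)
a_4 = 3: 128/23  (> 15, stop)

39/7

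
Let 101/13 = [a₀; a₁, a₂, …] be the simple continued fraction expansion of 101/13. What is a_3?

101 ÷ 13 → quotient 7, remainder 10
13 ÷ 10 → quotient 1, remainder 3
10 ÷ 3 → quotient 3, remainder 1
3 ÷ 1 → quotient 3, remainder 0

3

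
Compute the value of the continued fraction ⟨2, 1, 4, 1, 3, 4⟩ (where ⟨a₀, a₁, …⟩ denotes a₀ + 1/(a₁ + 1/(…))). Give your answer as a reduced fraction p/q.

Start with 4.
3 + 1/(4/1) = 3 + 1/4 = 13/4
1 + 1/(13/4) = 1 + 4/13 = 17/13
4 + 1/(17/13) = 4 + 13/17 = 81/17
1 + 1/(81/17) = 1 + 17/81 = 98/81
2 + 1/(98/81) = 2 + 81/98 = 277/98

277/98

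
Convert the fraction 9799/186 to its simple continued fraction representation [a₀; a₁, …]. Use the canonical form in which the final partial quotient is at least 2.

Apply division with remainder until the remainder is 0:
9799 ÷ 186 → quotient 52, remainder 127
186 ÷ 127 → quotient 1, remainder 59
127 ÷ 59 → quotient 2, remainder 9
59 ÷ 9 → quotient 6, remainder 5
9 ÷ 5 → quotient 1, remainder 4
5 ÷ 4 → quotient 1, remainder 1
4 ÷ 1 → quotient 4, remainder 0

[52; 1, 2, 6, 1, 1, 4]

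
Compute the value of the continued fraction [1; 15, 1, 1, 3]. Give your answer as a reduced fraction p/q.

Use the convergent recurrence hₖ = aₖ·hₖ₋₁ + hₖ₋₂ (and likewise for the denominators kₖ):
a_0 = 1: 1/1
a_1 = 15: 16/15
a_2 = 1: 17/16
a_3 = 1: 33/31
a_4 = 3: 116/109

116/109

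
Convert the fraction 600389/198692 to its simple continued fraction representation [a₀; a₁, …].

[3; 46, 14, 1, 2, 32, 3]

600389 ÷ 198692 → quotient 3, remainder 4313
198692 ÷ 4313 → quotient 46, remainder 294
4313 ÷ 294 → quotient 14, remainder 197
294 ÷ 197 → quotient 1, remainder 97
197 ÷ 97 → quotient 2, remainder 3
97 ÷ 3 → quotient 32, remainder 1
3 ÷ 1 → quotient 3, remainder 0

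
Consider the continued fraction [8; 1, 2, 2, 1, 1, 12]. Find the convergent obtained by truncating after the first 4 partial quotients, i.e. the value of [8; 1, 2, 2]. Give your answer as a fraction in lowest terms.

Start with 2.
2 + 1/(2/1) = 2 + 1/2 = 5/2
1 + 1/(5/2) = 1 + 2/5 = 7/5
8 + 1/(7/5) = 8 + 5/7 = 61/7

61/7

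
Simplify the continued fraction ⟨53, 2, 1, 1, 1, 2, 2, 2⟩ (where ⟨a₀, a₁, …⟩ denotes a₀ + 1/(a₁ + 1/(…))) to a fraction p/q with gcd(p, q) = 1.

6459/121

Collapse the nested fraction from the inside out:
Start with 2.
2 + 1/(2/1) = 2 + 1/2 = 5/2
2 + 1/(5/2) = 2 + 2/5 = 12/5
1 + 1/(12/5) = 1 + 5/12 = 17/12
1 + 1/(17/12) = 1 + 12/17 = 29/17
1 + 1/(29/17) = 1 + 17/29 = 46/29
2 + 1/(46/29) = 2 + 29/46 = 121/46
53 + 1/(121/46) = 53 + 46/121 = 6459/121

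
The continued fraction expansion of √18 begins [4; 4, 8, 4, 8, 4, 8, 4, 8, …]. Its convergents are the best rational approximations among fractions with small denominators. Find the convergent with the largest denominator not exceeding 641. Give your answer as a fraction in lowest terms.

a_0 = 4: 4/1  (≤ bound)
a_1 = 4: 17/4  (≤ bound)
a_2 = 8: 140/33  (≤ bound)
a_3 = 4: 577/136  (≤ bound)
a_4 = 8: 4756/1121  (> 641, stop)

577/136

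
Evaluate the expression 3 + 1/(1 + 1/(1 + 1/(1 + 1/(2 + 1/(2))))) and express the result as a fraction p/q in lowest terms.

69/19

Collapse the nested fraction from the inside out:
Start with 2.
2 + 1/(2/1) = 2 + 1/2 = 5/2
1 + 1/(5/2) = 1 + 2/5 = 7/5
1 + 1/(7/5) = 1 + 5/7 = 12/7
1 + 1/(12/7) = 1 + 7/12 = 19/12
3 + 1/(19/12) = 3 + 12/19 = 69/19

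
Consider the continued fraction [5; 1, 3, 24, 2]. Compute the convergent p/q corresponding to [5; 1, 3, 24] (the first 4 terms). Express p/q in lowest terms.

558/97

a_0 = 5: 5/1
a_1 = 1: 6/1
a_2 = 3: 23/4
a_3 = 24: 558/97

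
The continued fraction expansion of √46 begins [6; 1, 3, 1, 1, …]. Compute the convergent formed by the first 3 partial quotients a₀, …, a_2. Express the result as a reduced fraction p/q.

Start with 3.
1 + 1/(3/1) = 1 + 1/3 = 4/3
6 + 1/(4/3) = 6 + 3/4 = 27/4

27/4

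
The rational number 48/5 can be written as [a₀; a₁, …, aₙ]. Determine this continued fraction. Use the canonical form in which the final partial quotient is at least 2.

48 ÷ 5 → quotient 9, remainder 3
5 ÷ 3 → quotient 1, remainder 2
3 ÷ 2 → quotient 1, remainder 1
2 ÷ 1 → quotient 2, remainder 0

[9; 1, 1, 2]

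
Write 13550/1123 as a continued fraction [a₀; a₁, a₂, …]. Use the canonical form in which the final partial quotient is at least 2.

[12; 15, 5, 1, 2, 4]

13550 = 12·1123 + 74, so a_0 = 12
1123 = 15·74 + 13, so a_1 = 15
74 = 5·13 + 9, so a_2 = 5
13 = 1·9 + 4, so a_3 = 1
9 = 2·4 + 1, so a_4 = 2
4 = 4·1 + 0, so a_5 = 4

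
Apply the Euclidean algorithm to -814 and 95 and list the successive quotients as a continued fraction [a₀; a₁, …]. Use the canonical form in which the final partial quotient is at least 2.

Repeatedly divide and take the remainder:
-814 ÷ 95 → quotient -9, remainder 41
95 ÷ 41 → quotient 2, remainder 13
41 ÷ 13 → quotient 3, remainder 2
13 ÷ 2 → quotient 6, remainder 1
2 ÷ 1 → quotient 2, remainder 0

[-9; 2, 3, 6, 2]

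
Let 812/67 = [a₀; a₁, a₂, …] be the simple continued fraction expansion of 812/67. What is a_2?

2

Run the Euclidean algorithm, recording each quotient:
812 = 12·67 + 8, so a_0 = 12
67 = 8·8 + 3, so a_1 = 8
8 = 2·3 + 2, so a_2 = 2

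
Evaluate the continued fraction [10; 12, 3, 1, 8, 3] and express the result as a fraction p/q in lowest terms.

a_0 = 10: 10/1
a_1 = 12: 121/12
a_2 = 3: 373/37
a_3 = 1: 494/49
a_4 = 8: 4325/429
a_5 = 3: 13469/1336

13469/1336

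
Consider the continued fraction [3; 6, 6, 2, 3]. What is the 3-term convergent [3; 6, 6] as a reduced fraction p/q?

a_0 = 3: 3/1
a_1 = 6: 19/6
a_2 = 6: 117/37

117/37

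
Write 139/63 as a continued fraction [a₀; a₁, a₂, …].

139 = 2·63 + 13, so a_0 = 2
63 = 4·13 + 11, so a_1 = 4
13 = 1·11 + 2, so a_2 = 1
11 = 5·2 + 1, so a_3 = 5
2 = 2·1 + 0, so a_4 = 2

[2; 4, 1, 5, 2]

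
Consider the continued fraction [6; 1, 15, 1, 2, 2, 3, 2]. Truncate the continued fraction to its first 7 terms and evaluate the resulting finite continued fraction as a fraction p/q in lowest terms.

2783/401

Use the convergent recurrence hₖ = aₖ·hₖ₋₁ + hₖ₋₂ (and likewise for the denominators kₖ):
a_0 = 6: 6/1
a_1 = 1: 7/1
a_2 = 15: 111/16
a_3 = 1: 118/17
a_4 = 2: 347/50
a_5 = 2: 812/117
a_6 = 3: 2783/401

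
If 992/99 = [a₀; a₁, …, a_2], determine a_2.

992 ÷ 99 → quotient 10, remainder 2
99 ÷ 2 → quotient 49, remainder 1
2 ÷ 1 → quotient 2, remainder 0

2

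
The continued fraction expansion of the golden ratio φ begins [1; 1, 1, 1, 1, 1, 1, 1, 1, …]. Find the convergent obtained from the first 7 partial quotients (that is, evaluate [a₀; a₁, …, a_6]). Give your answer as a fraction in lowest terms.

21/13

Collapse the nested fraction from the inside out:
Start with 1.
1 + 1/(1/1) = 1 + 1/1 = 2/1
1 + 1/(2/1) = 1 + 1/2 = 3/2
1 + 1/(3/2) = 1 + 2/3 = 5/3
1 + 1/(5/3) = 1 + 3/5 = 8/5
1 + 1/(8/5) = 1 + 5/8 = 13/8
1 + 1/(13/8) = 1 + 8/13 = 21/13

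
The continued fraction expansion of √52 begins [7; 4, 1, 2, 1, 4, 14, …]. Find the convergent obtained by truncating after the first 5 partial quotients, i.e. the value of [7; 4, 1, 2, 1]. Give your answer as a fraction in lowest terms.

Work from the innermost term outward:
Start with 1.
2 + 1/(1/1) = 2 + 1/1 = 3/1
1 + 1/(3/1) = 1 + 1/3 = 4/3
4 + 1/(4/3) = 4 + 3/4 = 19/4
7 + 1/(19/4) = 7 + 4/19 = 137/19

137/19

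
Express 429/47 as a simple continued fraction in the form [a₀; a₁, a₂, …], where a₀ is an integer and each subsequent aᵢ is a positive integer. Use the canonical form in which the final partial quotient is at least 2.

⌊429/47⌋ = 9, remainder 6
⌊47/6⌋ = 7, remainder 5
⌊6/5⌋ = 1, remainder 1
⌊5/1⌋ = 5, remainder 0

[9; 7, 1, 5]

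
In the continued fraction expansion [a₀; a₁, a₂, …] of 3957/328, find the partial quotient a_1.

Apply division with remainder until the remainder is 0:
⌊3957/328⌋ = 12, remainder 21
⌊328/21⌋ = 15, remainder 13

15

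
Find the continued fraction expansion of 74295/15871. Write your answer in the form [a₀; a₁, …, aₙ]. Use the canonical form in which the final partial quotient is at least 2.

[4; 1, 2, 7, 3, 10, 7, 3]

Run the Euclidean algorithm, recording each quotient:
⌊74295/15871⌋ = 4, remainder 10811
⌊15871/10811⌋ = 1, remainder 5060
⌊10811/5060⌋ = 2, remainder 691
⌊5060/691⌋ = 7, remainder 223
⌊691/223⌋ = 3, remainder 22
⌊223/22⌋ = 10, remainder 3
⌊22/3⌋ = 7, remainder 1
⌊3/1⌋ = 3, remainder 0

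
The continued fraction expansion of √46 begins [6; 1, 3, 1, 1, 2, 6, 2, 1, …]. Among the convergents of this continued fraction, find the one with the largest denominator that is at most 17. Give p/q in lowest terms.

61/9

a_0 = 6: 6/1  (≤ bound)
a_1 = 1: 7/1  (≤ bound)
a_2 = 3: 27/4  (≤ bound)
a_3 = 1: 34/5  (≤ bound)
a_4 = 1: 61/9  (≤ bound)
a_5 = 2: 156/23  (> 17, stop)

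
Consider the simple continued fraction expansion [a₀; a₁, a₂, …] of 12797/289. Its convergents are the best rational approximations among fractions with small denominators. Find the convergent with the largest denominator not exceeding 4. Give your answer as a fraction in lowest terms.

List convergents until the denominator exceeds the bound:
a_0 = 44: 44/1  (≤ bound)
a_1 = 3: 133/3  (≤ bound)
a_2 = 1: 177/4  (≤ bound)
a_3 = 1: 310/7  (> 4, stop)

177/4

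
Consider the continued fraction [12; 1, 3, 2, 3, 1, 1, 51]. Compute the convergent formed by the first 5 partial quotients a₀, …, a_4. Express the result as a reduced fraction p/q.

Build up convergents one term at a time:
a_0 = 12: 12/1
a_1 = 1: 13/1
a_2 = 3: 51/4
a_3 = 2: 115/9
a_4 = 3: 396/31

396/31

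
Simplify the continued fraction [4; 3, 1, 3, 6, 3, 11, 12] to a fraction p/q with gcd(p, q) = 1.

173323/40629

Use the convergent recurrence hₖ = aₖ·hₖ₋₁ + hₖ₋₂ (and likewise for the denominators kₖ):
a_0 = 4: 4/1
a_1 = 3: 13/3
a_2 = 1: 17/4
a_3 = 3: 64/15
a_4 = 6: 401/94
a_5 = 3: 1267/297
a_6 = 11: 14338/3361
a_7 = 12: 173323/40629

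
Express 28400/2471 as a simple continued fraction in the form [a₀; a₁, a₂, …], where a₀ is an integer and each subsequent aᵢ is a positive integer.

Repeatedly divide and take the remainder:
28400 ÷ 2471 → quotient 11, remainder 1219
2471 ÷ 1219 → quotient 2, remainder 33
1219 ÷ 33 → quotient 36, remainder 31
33 ÷ 31 → quotient 1, remainder 2
31 ÷ 2 → quotient 15, remainder 1
2 ÷ 1 → quotient 2, remainder 0

[11; 2, 36, 1, 15, 2]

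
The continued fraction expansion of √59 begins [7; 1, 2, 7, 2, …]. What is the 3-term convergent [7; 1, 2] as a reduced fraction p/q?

Start with 2.
1 + 1/(2/1) = 1 + 1/2 = 3/2
7 + 1/(3/2) = 7 + 2/3 = 23/3

23/3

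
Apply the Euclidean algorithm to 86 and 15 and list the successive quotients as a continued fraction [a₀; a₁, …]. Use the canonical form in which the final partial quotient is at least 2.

[5; 1, 2, 1, 3]

⌊86/15⌋ = 5, remainder 11
⌊15/11⌋ = 1, remainder 4
⌊11/4⌋ = 2, remainder 3
⌊4/3⌋ = 1, remainder 1
⌊3/1⌋ = 3, remainder 0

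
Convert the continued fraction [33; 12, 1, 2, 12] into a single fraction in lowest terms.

15514/469

Start with 12.
2 + 1/(12/1) = 2 + 1/12 = 25/12
1 + 1/(25/12) = 1 + 12/25 = 37/25
12 + 1/(37/25) = 12 + 25/37 = 469/37
33 + 1/(469/37) = 33 + 37/469 = 15514/469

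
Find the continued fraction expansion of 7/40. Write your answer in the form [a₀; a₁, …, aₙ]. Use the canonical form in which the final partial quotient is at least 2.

7 ÷ 40 → quotient 0, remainder 7
40 ÷ 7 → quotient 5, remainder 5
7 ÷ 5 → quotient 1, remainder 2
5 ÷ 2 → quotient 2, remainder 1
2 ÷ 1 → quotient 2, remainder 0

[0; 5, 1, 2, 2]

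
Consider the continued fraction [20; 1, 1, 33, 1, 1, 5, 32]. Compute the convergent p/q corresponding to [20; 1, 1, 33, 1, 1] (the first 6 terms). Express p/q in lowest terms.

Start with 1.
1 + 1/(1/1) = 1 + 1/1 = 2/1
33 + 1/(2/1) = 33 + 1/2 = 67/2
1 + 1/(67/2) = 1 + 2/67 = 69/67
1 + 1/(69/67) = 1 + 67/69 = 136/69
20 + 1/(136/69) = 20 + 69/136 = 2789/136

2789/136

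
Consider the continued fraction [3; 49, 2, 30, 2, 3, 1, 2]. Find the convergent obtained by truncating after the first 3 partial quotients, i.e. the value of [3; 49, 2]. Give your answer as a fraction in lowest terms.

Start with 2.
49 + 1/(2/1) = 49 + 1/2 = 99/2
3 + 1/(99/2) = 3 + 2/99 = 299/99

299/99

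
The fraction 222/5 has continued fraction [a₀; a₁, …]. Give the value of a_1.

2

Run the Euclidean algorithm, recording each quotient:
222 = 44·5 + 2, so a_0 = 44
5 = 2·2 + 1, so a_1 = 2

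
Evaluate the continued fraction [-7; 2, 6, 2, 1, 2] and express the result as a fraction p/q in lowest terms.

Starting at the tail and folding back:
Start with 2.
1 + 1/(2/1) = 1 + 1/2 = 3/2
2 + 1/(3/2) = 2 + 2/3 = 8/3
6 + 1/(8/3) = 6 + 3/8 = 51/8
2 + 1/(51/8) = 2 + 8/51 = 110/51
-7 + 1/(110/51) = -7 + 51/110 = -719/110

-719/110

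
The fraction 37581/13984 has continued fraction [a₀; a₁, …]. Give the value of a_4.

54

Apply division with remainder until the remainder is 0:
37581 = 2·13984 + 9613, so a_0 = 2
13984 = 1·9613 + 4371, so a_1 = 1
9613 = 2·4371 + 871, so a_2 = 2
4371 = 5·871 + 16, so a_3 = 5
871 = 54·16 + 7, so a_4 = 54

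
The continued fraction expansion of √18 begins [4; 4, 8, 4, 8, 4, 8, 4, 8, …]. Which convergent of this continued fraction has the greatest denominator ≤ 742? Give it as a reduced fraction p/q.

577/136

List convergents until the denominator exceeds the bound:
a_0 = 4: 4/1  (≤ bound)
a_1 = 4: 17/4  (≤ bound)
a_2 = 8: 140/33  (≤ bound)
a_3 = 4: 577/136  (≤ bound)
a_4 = 8: 4756/1121  (> 742, stop)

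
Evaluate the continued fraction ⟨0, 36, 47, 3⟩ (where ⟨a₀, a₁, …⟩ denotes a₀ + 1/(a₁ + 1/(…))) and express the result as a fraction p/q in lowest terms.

Start with 3.
47 + 1/(3/1) = 47 + 1/3 = 142/3
36 + 1/(142/3) = 36 + 3/142 = 5115/142
0 + 1/(5115/142) = 0 + 142/5115 = 142/5115

142/5115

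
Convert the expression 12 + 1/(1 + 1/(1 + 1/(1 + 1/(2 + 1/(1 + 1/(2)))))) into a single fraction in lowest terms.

a_0 = 12: 12/1
a_1 = 1: 13/1
a_2 = 1: 25/2
a_3 = 1: 38/3
a_4 = 2: 101/8
a_5 = 1: 139/11
a_6 = 2: 379/30

379/30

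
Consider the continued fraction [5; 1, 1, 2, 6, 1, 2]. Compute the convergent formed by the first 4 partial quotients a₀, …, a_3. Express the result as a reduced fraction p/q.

Work from the innermost term outward:
Start with 2.
1 + 1/(2/1) = 1 + 1/2 = 3/2
1 + 1/(3/2) = 1 + 2/3 = 5/3
5 + 1/(5/3) = 5 + 3/5 = 28/5

28/5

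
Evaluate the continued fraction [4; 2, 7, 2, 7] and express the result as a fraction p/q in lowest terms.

1068/239

Start with 7.
2 + 1/(7/1) = 2 + 1/7 = 15/7
7 + 1/(15/7) = 7 + 7/15 = 112/15
2 + 1/(112/15) = 2 + 15/112 = 239/112
4 + 1/(239/112) = 4 + 112/239 = 1068/239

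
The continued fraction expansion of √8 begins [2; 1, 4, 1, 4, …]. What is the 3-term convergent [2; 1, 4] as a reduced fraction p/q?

Use the convergent recurrence hₖ = aₖ·hₖ₋₁ + hₖ₋₂ (and likewise for the denominators kₖ):
a_0 = 2: 2/1
a_1 = 1: 3/1
a_2 = 4: 14/5

14/5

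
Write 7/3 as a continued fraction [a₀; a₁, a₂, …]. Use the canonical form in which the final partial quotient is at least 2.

[2; 3]

7 = 2·3 + 1, so a_0 = 2
3 = 3·1 + 0, so a_1 = 3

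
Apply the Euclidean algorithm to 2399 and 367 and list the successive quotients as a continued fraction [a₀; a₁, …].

[6; 1, 1, 6, 3, 2, 1, 2]

⌊2399/367⌋ = 6, remainder 197
⌊367/197⌋ = 1, remainder 170
⌊197/170⌋ = 1, remainder 27
⌊170/27⌋ = 6, remainder 8
⌊27/8⌋ = 3, remainder 3
⌊8/3⌋ = 2, remainder 2
⌊3/2⌋ = 1, remainder 1
⌊2/1⌋ = 2, remainder 0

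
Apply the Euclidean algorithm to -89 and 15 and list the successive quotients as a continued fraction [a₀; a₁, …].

-89 = -6·15 + 1, so a_0 = -6
15 = 15·1 + 0, so a_1 = 15

[-6; 15]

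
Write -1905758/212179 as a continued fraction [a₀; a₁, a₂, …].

[-9; 55, 14, 1, 1, 2, 7, 7]

Apply division with remainder until the remainder is 0:
-1905758 = -9·212179 + 3853, so a_0 = -9
212179 = 55·3853 + 264, so a_1 = 55
3853 = 14·264 + 157, so a_2 = 14
264 = 1·157 + 107, so a_3 = 1
157 = 1·107 + 50, so a_4 = 1
107 = 2·50 + 7, so a_5 = 2
50 = 7·7 + 1, so a_6 = 7
7 = 7·1 + 0, so a_7 = 7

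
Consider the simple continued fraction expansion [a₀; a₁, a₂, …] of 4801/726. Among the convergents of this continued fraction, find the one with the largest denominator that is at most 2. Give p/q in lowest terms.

a_0 = 6: 6/1  (≤ bound)
a_1 = 1: 7/1  (≤ bound)
a_2 = 1: 13/2  (≤ bound)
a_3 = 1: 20/3  (> 2, stop)

13/2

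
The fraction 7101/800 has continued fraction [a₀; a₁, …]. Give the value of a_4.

⌊7101/800⌋ = 8, remainder 701
⌊800/701⌋ = 1, remainder 99
⌊701/99⌋ = 7, remainder 8
⌊99/8⌋ = 12, remainder 3
⌊8/3⌋ = 2, remainder 2

2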